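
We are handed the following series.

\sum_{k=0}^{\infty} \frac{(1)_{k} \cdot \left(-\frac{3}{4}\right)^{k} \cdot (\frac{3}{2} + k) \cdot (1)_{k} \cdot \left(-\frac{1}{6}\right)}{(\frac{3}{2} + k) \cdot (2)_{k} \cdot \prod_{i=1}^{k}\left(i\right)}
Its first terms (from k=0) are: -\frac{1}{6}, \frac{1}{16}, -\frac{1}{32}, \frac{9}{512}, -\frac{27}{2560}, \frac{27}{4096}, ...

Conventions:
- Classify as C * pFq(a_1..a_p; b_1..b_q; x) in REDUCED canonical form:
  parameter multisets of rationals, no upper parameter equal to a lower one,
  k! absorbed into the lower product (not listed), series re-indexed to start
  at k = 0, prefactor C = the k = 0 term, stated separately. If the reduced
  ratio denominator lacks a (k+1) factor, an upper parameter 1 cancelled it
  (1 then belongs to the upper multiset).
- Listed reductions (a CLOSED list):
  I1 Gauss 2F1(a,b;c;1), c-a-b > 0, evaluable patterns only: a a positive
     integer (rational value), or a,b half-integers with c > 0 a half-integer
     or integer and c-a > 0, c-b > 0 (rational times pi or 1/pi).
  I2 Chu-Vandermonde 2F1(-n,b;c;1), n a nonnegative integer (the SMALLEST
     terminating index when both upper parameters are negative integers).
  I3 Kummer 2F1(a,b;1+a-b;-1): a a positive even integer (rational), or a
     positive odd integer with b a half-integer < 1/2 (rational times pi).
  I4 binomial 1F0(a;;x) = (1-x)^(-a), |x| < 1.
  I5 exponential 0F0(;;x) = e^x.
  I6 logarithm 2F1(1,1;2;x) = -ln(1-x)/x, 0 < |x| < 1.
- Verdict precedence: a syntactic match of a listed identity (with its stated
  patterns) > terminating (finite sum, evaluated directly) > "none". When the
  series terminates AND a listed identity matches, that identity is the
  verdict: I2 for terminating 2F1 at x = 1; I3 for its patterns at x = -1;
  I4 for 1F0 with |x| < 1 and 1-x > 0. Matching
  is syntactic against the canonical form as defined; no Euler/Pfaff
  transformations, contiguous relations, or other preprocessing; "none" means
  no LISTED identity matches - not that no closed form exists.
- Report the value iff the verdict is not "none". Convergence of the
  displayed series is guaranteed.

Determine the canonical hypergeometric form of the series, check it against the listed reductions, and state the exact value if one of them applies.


Canonical form: C = -\frac{1}{6} times 2F1 with upper {1, 1}, lower {2}, x = -\frac{3}{4}. Verdict: the logarithmic series (I6) fires (the logarithm: parameters (1,1;2), x = -\frac{3}{4}). Exact value: \left(-\frac{2}{9}\right) \cdot \ln\left(\frac{7}{4}\right).

First insight: with t_0 = -\frac{1}{6}, striking the common factor k + 3/2 reduces the term (C = -1/6, x = -3/4).
Consecutive-term ratio: r(k) = -\frac{3}{4} * (k+1) (k+1) / [(k+2) (k+1)] - poly over poly, x = -\frac{3}{4} from leading terms; C = -\frac{1}{6} at k = 0.


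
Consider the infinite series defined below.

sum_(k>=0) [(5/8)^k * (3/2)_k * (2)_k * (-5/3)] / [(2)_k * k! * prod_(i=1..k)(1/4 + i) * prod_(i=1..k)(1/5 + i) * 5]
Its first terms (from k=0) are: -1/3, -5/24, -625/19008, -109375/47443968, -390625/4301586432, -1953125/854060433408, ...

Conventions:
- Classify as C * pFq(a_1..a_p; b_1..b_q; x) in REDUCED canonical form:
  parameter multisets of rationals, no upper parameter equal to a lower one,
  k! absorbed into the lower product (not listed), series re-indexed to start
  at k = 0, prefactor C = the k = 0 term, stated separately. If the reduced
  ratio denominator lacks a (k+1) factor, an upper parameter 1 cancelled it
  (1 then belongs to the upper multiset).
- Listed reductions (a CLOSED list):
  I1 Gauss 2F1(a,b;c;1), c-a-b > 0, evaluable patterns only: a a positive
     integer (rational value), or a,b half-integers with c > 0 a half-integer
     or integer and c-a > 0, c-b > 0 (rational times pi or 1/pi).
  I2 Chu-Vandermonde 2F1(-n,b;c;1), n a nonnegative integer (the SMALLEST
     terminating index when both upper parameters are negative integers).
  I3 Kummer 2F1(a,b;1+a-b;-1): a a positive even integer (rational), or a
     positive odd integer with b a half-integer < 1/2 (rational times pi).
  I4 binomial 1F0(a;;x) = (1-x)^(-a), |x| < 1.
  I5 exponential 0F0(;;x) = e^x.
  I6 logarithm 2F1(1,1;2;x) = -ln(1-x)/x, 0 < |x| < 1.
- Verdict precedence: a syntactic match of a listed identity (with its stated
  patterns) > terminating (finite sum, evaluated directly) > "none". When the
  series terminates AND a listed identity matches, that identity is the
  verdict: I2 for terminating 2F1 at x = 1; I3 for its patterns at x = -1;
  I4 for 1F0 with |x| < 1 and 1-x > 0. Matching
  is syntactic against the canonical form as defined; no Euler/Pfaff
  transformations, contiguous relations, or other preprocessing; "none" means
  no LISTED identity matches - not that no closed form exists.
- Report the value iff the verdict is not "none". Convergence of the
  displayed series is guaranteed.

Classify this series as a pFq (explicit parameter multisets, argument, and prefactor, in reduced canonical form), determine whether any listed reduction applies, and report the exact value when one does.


Structural cue: from the first term -1/3: the parameter 2 appears in both the upper and lower lists and cancels.
Ratio: r(k) = (5/8) * (k+3/2) / [(k+6/5) (k+5/4) (k+1)] - rational in k. x = (5/8); t_0 = -1/3; negate the roots.

Classification (C = -1/3): 1F2 with upper {3/2}, lower {6/5, 5/4}, argument x = 5/8. Verdict: none. A 1F2 with upper {3/2} fits none of I1-I6 at x = 5/8; the sum runs forever.


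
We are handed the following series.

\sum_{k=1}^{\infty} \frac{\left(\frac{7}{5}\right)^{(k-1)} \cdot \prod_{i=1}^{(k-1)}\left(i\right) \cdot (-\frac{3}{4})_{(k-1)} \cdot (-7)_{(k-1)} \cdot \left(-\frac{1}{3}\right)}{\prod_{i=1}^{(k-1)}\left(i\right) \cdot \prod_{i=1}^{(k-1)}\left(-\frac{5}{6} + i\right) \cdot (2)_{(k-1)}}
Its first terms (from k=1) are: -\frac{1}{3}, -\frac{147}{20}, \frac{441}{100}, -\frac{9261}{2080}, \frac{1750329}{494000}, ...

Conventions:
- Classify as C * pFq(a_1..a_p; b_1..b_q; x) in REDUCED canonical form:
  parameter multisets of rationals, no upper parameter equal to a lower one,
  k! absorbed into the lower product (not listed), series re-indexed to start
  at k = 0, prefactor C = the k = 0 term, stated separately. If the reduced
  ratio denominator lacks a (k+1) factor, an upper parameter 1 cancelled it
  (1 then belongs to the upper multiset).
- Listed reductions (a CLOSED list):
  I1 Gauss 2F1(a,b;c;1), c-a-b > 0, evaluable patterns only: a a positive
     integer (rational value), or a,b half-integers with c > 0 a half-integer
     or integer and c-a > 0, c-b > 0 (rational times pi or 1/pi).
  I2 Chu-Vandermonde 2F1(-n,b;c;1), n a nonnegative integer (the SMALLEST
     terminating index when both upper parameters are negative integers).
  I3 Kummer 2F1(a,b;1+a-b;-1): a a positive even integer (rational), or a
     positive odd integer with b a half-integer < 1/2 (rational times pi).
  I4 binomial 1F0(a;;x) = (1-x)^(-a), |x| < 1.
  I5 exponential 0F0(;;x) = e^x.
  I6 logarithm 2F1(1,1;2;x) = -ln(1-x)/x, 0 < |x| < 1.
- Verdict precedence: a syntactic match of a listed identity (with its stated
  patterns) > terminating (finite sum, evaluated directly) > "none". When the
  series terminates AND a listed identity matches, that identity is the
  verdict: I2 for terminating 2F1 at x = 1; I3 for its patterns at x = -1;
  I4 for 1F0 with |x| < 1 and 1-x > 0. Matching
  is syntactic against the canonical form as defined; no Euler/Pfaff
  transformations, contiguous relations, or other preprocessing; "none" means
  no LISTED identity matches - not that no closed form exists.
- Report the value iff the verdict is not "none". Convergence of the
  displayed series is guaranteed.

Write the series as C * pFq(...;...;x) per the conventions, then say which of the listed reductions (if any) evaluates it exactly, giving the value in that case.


At argument \frac{7}{5}: a 3F2 with upper {-7, -\frac{3}{4}, 1}, lower {\frac{1}{6}, 2}, scaled by C = -\frac{1}{3}. Verdict: terminating. With -7 upstairs the series is a 8-term polynomial sum; evaluated term by term. Exact value: -\frac{1895484545468281}{339970800000000}.

Key observation: t_0 = -\frac{1}{3} here, and the lower running product (C = -1/3, x = 7/5) is a rising factorial.
Term ratio: r(k) = \frac{7}{5} * (k-7) (k-\frac{3}{4}) (k+1) / [(k+\frac{1}{6}) (k+2) (k+1)] - rational in k, leading ratio \frac{7}{5}; with t_0 = -\frac{1}{3}, classification follows.


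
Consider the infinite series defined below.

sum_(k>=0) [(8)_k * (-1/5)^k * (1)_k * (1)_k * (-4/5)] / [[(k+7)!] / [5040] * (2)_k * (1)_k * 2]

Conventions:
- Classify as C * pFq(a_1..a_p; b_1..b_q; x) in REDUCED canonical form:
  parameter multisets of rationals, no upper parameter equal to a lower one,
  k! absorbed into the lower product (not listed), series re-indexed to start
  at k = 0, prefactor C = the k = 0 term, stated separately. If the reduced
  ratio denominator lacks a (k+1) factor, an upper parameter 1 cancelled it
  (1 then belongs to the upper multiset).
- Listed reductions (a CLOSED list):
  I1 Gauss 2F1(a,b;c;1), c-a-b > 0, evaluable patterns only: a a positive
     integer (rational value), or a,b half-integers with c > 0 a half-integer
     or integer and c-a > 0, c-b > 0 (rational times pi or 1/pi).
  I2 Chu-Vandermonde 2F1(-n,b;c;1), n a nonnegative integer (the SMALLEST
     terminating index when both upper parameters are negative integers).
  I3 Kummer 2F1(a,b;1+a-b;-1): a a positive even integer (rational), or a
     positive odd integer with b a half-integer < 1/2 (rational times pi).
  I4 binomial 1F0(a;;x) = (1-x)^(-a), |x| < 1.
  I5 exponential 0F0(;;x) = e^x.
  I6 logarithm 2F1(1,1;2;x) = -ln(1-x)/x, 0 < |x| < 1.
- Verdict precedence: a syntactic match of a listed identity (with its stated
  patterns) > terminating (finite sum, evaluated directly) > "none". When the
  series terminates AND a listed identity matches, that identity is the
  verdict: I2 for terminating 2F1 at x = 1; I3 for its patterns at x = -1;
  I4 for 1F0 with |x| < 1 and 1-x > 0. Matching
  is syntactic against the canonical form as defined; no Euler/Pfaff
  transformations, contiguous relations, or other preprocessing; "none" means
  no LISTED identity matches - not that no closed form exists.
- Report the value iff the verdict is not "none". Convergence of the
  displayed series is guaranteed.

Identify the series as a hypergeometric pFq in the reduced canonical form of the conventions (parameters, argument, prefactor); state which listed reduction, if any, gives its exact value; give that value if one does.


At argument -1/5: a 2F1 with upper {1, 1}, lower {2}, scaled by C = -2/5. Verdict: the I6 logarithm reduction matches (the logarithm: parameters (1,1;2), x = -1/5). Sum: (-2) * ln(6/5).

Key step: t_0 = -2/5 here, and the parameter 8 appears in both the upper and lower lists and cancels.
Adjacent-term ratio: r(k) = (-1/5) * (k+1) (k+1) / [(k+2) (k+1)] - poly over poly, x = (-1/5) from leading terms; C = -2/5 at k = 0.


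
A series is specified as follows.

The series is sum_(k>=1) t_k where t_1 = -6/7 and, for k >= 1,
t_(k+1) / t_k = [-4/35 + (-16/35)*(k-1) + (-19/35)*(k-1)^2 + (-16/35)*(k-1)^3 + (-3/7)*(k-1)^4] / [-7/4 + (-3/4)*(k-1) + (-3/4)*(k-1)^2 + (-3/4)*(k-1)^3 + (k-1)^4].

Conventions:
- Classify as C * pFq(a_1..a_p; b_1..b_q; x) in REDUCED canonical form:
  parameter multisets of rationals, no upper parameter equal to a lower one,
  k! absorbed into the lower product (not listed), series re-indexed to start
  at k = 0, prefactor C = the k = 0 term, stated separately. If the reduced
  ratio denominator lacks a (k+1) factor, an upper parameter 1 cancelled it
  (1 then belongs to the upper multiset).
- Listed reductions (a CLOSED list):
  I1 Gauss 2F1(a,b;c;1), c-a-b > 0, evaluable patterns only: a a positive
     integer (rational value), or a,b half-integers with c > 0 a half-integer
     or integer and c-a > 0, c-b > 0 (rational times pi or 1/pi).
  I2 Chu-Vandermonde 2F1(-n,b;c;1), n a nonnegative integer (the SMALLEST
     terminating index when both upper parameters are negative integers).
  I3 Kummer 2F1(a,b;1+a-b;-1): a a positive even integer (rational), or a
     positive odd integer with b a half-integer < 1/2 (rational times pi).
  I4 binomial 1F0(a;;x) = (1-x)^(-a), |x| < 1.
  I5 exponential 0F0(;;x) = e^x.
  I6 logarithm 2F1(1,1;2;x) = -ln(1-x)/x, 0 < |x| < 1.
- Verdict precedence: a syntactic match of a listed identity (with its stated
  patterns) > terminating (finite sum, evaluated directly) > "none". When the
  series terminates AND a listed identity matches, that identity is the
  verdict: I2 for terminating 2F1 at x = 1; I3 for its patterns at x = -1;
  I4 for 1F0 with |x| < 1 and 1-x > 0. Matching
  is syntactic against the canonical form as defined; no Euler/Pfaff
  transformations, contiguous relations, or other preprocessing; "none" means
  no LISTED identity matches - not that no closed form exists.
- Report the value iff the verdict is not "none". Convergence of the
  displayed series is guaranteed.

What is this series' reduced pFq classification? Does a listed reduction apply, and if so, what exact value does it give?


Prefactor -6/7, argument -3/7: 2F1 with upper {2/5, 2/3} over lower {-7/4}. Verdict: none. No listed pattern accepts 2F1(2/5, 2/3; -7/4; -3/7).

Structural cue: from the first term -6/7: the ratio is unreduced: k^2 + 1 divides both sides (C = -6/7).
Term ratio: r(k) = (-3/7) * (k+2/5) (k+2/3) / [(k-7/4) (k+1)] - rational in k, leading ratio (-3/7); with t_0 = -6/7, classification follows.


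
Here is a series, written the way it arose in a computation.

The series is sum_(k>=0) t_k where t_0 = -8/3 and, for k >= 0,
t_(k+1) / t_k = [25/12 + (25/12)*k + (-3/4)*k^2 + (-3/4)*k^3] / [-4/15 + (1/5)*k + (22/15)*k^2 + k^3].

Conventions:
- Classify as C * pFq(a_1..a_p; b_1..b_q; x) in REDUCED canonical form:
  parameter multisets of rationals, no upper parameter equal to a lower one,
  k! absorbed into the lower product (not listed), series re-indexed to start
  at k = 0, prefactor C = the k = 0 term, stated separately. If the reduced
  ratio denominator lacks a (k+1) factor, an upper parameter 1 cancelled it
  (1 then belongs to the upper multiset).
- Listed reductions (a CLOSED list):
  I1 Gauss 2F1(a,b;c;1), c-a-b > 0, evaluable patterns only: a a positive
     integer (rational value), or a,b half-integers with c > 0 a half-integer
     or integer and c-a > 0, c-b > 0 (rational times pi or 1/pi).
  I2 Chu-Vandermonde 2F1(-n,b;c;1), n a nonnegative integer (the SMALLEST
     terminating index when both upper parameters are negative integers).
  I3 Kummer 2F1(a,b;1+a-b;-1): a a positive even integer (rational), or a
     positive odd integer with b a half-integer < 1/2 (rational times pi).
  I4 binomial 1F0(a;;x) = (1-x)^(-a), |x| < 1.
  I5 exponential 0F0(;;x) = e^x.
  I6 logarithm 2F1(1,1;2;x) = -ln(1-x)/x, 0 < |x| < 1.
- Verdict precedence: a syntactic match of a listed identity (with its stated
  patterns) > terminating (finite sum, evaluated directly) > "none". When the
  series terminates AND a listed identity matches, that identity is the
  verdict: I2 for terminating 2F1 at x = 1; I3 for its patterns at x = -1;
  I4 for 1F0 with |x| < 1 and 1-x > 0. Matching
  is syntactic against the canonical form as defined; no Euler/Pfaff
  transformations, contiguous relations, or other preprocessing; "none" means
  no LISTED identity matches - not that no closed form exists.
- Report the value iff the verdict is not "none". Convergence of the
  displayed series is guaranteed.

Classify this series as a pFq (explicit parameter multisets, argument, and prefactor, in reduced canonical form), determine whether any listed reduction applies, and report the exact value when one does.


This is -8/3 * 3F2(-5/3, 1, 5/3; -1/3, 4/5; -3/4) in reduced canonical form. Verdict: none (x = -3/4): each listed identity misses the multisets {-5/3, 1, 5/3} ; {-1/3, 4/5}.

Key step: t_0 being -8/3, factor the ratio over Q (prefactor -8/3): negated roots = parameters.
Ratio: r(k) = (-3/4) * (k-5/3) (k+1) (k+5/3) / [(k-1/3) (k+4/5) (k+1)] ; factor over Q: parameters, x = (-3/4), and C = -8/3.


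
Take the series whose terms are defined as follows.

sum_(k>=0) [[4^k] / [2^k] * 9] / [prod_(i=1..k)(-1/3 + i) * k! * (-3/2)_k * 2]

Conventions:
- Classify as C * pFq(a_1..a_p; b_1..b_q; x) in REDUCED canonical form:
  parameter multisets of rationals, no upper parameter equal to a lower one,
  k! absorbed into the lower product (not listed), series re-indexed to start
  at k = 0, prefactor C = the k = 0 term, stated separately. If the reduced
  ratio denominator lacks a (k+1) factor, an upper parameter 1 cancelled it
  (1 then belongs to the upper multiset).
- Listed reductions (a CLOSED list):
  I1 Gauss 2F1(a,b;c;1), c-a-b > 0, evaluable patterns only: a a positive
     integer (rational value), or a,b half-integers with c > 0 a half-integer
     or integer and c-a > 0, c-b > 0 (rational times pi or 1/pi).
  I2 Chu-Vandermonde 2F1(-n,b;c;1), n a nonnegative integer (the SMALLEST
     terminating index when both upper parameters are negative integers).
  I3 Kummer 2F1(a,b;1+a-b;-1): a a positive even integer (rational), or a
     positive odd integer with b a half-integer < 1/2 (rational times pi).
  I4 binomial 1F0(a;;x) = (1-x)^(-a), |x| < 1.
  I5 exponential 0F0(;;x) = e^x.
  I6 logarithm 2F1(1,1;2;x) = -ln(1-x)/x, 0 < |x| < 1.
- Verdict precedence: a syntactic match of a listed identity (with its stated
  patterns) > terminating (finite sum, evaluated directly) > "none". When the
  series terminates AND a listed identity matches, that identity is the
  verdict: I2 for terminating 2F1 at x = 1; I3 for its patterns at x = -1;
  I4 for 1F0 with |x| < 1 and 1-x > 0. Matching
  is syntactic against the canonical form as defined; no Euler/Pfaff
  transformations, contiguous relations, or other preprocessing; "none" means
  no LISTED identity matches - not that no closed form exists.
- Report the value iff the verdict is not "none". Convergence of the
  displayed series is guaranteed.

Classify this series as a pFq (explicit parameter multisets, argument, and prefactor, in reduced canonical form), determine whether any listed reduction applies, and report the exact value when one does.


This is 9/2 * 0F2(-; -3/2, 2/3; 2) in reduced canonical form. Verdict: none. Every listed pattern misses the 0F2 form at 2, upper {-}.

First insight: t_0 = 9/2 here, and the constant factors (C = 9/2, x = 2) combine into one prefactor.
Term ratio: r(k) = 2 * 1 / [(k-3/2) (k+2/3) (k+1)] - rational; roots negated = parameters, x = 2, C = 9/2.


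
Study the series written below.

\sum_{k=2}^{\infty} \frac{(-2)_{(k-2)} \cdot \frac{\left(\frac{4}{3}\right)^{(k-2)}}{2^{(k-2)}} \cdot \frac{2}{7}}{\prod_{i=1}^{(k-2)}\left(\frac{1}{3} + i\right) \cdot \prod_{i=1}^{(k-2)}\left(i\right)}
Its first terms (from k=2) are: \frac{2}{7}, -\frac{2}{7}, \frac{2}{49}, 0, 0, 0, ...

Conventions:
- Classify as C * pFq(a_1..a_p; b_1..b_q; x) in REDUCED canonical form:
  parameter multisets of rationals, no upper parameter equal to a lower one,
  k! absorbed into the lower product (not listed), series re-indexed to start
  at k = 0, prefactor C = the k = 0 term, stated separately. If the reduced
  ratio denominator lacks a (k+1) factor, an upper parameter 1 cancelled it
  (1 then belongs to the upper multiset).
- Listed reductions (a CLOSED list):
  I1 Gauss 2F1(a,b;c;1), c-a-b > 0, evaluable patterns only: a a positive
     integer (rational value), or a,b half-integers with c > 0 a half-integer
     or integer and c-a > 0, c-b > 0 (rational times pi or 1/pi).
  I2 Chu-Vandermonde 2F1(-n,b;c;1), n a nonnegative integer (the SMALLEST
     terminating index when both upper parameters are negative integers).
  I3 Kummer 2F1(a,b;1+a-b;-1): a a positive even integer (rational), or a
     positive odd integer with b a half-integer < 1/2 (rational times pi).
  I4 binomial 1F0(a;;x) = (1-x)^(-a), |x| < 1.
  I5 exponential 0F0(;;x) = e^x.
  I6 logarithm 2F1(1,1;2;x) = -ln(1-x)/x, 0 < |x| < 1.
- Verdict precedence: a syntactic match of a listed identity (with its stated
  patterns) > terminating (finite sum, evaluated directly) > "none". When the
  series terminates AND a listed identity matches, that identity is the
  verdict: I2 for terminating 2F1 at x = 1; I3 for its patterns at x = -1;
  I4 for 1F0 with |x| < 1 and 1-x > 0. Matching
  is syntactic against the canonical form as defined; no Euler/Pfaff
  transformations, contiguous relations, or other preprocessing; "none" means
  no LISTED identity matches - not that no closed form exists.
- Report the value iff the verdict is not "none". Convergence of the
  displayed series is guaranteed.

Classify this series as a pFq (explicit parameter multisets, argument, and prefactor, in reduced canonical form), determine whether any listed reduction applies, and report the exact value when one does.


Prefactor \frac{2}{7}, argument \frac{2}{3}: 1F1 with upper {-2} over lower {\frac{4}{3}}. Verdict: terminating - no listed pattern fits, but -2 in the upper list cuts the series at k = 2; direct evaluation. Sum: \frac{2}{49}.

Structural cue: from the first term \frac{2}{7}: the product of the first k integers (prefactor 2/7) is k!.
Consecutive-term ratio: r(k) = \frac{2}{3} * (k-2) / [(k+\frac{4}{3}) (k+1)] - rational in k. x = \frac{2}{3}; t_0 = \frac{2}{7}; negate the roots.


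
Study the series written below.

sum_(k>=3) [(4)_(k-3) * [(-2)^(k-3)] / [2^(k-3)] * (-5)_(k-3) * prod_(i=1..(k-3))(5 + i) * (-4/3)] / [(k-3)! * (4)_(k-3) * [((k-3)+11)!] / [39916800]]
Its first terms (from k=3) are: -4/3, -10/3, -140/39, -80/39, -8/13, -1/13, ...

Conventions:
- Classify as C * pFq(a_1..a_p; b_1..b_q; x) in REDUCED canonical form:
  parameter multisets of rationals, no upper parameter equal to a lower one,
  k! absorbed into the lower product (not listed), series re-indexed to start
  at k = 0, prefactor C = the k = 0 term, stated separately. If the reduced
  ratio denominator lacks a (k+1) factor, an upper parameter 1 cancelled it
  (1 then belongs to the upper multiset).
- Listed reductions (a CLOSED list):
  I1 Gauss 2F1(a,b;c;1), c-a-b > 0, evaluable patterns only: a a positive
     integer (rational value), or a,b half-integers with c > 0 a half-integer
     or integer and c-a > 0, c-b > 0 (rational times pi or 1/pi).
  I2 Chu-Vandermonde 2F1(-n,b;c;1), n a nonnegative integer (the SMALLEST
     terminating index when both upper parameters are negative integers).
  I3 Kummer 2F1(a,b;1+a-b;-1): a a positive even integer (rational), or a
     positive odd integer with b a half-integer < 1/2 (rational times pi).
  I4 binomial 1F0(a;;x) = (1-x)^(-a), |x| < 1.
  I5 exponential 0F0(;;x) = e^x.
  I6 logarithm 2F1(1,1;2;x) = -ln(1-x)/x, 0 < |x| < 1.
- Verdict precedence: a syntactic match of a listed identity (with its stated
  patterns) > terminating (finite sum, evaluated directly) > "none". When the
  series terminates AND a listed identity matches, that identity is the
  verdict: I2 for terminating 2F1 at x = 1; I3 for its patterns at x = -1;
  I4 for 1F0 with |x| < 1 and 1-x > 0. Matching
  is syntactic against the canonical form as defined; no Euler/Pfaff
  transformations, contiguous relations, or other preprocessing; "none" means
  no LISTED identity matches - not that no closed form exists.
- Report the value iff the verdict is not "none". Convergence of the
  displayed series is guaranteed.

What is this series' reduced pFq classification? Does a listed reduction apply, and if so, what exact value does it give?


Key step: t_0 being -4/3, the running product (prefactor -4/3) telescopes to a rising factorial.
Step ratio: r(k) = (-1) * (k-5) (k+6) / [(k+12) (k+1)] - rational in k. x = (-1); t_0 = -4/3; negate the roots.

At argument -1: a 2F1 with upper {-5, 6}, lower {12}, scaled by C = -4/3. Verdict (x = -1): Kummer's theorem (I3) applies (x = -1; c = 12 equals 1+a-b for upper {-5, 6}: listed pattern). Hence: -11.


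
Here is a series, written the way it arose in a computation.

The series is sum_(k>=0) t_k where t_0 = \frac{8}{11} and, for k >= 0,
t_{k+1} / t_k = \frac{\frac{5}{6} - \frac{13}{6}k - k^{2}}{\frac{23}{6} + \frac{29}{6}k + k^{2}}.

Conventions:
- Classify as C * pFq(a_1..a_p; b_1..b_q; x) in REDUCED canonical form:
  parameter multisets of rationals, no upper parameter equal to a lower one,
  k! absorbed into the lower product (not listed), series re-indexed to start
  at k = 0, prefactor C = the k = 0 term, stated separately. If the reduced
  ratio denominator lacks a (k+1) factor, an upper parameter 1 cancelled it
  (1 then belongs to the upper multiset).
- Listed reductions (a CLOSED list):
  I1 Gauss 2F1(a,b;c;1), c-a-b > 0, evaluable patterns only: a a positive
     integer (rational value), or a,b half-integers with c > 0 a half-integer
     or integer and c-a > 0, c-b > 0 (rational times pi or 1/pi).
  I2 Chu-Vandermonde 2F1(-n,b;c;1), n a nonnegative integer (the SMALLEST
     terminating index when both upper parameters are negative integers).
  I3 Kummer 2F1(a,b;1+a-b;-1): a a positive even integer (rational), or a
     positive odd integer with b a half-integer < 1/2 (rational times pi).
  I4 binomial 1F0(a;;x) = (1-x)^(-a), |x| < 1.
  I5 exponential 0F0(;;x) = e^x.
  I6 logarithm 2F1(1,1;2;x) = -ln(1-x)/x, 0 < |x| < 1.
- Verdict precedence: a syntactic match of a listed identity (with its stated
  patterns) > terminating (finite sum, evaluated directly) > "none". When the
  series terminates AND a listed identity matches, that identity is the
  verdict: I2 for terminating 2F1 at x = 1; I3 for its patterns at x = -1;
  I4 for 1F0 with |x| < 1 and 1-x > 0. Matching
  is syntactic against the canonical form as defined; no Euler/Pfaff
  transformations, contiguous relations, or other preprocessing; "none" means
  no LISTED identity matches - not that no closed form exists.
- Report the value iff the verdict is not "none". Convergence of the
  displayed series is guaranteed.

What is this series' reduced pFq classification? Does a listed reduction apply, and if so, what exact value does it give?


x = -1 here; the reduced form reads 2F1, upper {-\frac{1}{3}, \frac{5}{2}}, lower {\frac{23}{6}}, C = \frac{8}{11}. Verdict: no listed reduction: x = -1 and upper {-\frac{1}{3}, \frac{5}{2}} fail every I1-I6 pattern.

The tell: t_0 = \frac{8}{11} here, and factor the ratio over Q (C = 8/11, x = -1): negated roots = parameters.
Adjacent-term ratio: r(k) = -1 * (k-\frac{1}{3}) (k+\frac{5}{2}) / [(k+\frac{23}{6}) (k+1)] ; factor over Q: parameters, x = -1, and C = \frac{8}{11}.


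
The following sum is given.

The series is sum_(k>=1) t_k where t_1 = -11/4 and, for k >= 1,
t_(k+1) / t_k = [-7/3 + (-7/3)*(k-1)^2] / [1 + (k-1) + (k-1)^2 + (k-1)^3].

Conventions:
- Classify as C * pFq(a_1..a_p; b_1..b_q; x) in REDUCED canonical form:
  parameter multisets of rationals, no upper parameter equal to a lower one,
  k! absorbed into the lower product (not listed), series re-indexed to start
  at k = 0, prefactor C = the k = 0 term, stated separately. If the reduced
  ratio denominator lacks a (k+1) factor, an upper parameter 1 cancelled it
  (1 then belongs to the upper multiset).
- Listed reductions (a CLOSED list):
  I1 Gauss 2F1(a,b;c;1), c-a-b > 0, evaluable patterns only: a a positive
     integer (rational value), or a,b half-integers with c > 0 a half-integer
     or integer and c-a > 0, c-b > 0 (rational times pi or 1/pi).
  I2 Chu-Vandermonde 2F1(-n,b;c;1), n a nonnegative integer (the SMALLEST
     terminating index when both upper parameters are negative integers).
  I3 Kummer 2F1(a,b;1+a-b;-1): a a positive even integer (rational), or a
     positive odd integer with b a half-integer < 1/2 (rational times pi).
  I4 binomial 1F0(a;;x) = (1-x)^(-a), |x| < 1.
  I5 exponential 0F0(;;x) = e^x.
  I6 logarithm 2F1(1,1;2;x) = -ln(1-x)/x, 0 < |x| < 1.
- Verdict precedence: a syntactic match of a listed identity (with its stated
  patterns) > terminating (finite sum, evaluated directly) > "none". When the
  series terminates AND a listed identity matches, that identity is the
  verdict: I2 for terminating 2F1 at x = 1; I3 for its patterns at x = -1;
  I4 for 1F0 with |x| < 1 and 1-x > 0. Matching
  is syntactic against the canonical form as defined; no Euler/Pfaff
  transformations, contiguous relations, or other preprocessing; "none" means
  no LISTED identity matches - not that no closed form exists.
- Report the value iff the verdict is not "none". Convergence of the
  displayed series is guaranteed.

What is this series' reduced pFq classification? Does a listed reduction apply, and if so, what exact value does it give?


Key observation: t_0 being -11/4, roots of the ratio polynomials (prefactor -11/4) are the negated parameters.
Ratio: r(k) = (-7/3) * 1 / [(k+1)] ; factor over Q: parameters, x = (-7/3), and C = -11/4.

At argument -7/3: a 0F0 with upper {-}, lower {-}, scaled by C = -11/4. Verdict (x = -7/3): exponential (I5) applies (the 0F0 exponential series at x = -7/3). Its exact value is (-11/4) * e^(-7/3).


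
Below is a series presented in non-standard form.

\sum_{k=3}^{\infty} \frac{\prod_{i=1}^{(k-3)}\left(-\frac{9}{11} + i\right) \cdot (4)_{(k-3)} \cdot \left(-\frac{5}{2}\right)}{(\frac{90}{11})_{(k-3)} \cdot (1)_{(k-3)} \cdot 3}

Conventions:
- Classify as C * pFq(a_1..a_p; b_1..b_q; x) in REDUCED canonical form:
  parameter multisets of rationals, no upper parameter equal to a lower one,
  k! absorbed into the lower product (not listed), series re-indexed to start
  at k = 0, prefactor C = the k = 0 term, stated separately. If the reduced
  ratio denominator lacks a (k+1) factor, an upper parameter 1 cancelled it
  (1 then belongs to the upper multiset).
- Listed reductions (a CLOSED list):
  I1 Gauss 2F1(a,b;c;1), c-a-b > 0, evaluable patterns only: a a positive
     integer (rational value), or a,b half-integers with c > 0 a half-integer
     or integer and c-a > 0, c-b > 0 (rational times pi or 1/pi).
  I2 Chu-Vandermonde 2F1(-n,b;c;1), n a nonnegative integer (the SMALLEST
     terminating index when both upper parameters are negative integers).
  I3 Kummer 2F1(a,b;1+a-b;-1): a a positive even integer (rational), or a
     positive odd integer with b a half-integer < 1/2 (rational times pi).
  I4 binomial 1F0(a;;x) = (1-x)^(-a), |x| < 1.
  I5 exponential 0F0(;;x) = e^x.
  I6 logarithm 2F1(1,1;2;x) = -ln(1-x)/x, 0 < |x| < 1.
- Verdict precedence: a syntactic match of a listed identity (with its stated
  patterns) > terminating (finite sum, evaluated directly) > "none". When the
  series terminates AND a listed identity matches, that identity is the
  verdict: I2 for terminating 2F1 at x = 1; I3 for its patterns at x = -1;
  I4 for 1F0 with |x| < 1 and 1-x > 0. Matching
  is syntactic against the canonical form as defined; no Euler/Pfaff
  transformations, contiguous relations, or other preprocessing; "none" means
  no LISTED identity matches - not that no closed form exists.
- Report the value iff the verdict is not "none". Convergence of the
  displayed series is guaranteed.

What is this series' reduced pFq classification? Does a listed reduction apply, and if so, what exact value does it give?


Key step: t_0 being -\frac{5}{6}, the constant factors (C = -5/6) combine into one prefactor.
Step ratio: r(k) = 1 * (k+\frac{2}{11}) (k+4) / [(k+\frac{90}{11}) (k+1)] - rational in k. x = 1; t_0 = -\frac{5}{6}; negate the roots.

At argument 1: a 2F1 with upper {\frac{2}{11}, 4}, lower {\frac{90}{11}}, scaled by C = -\frac{5}{6}. Verdict: Gauss (I1, integer-parameter pattern) fires (x = 1: the Gamma ratio telescopes since c-a-b = 4 > 0 and a = 4 in Z>0). Its exact value is -\frac{586891}{614922}.


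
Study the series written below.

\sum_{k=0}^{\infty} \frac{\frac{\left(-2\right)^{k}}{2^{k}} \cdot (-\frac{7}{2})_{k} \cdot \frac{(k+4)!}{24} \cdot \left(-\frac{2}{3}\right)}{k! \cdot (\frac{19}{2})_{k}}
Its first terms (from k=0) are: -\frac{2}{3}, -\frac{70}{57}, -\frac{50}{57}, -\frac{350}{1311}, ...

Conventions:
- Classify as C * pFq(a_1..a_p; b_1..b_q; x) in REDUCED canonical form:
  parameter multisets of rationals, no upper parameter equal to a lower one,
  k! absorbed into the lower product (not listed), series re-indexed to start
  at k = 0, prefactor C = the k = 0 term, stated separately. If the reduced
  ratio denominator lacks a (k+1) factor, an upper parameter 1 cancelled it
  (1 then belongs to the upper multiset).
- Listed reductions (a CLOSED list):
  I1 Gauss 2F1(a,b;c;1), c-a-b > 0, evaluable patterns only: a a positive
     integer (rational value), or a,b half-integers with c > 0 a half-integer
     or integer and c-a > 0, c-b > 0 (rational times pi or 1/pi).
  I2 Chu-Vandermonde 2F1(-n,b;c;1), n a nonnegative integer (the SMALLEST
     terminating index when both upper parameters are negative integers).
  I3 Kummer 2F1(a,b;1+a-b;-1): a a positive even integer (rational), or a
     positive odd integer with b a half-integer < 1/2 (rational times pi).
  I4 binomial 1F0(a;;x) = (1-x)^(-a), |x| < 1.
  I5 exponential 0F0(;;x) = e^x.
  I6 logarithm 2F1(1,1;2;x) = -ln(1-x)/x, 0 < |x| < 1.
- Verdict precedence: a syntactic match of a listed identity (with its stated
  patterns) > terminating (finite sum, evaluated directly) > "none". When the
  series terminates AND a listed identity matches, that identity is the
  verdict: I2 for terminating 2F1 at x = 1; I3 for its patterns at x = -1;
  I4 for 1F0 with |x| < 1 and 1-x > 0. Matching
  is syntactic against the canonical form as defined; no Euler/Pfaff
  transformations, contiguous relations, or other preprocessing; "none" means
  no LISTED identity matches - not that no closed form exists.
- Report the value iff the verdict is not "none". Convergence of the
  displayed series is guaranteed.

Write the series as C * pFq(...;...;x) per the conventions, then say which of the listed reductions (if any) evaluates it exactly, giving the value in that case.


The tell: from the first term -\frac{2}{3}: the two k-th powers (C = -2/3) combine into one argument.
Adjacent-term ratio: r(k) = -1 * (k-\frac{7}{2}) (k+5) / [(k+\frac{19}{2}) (k+1)] - poly over poly, x = -1 from leading terms; C = -\frac{2}{3} at k = 0.

Reduced: x = -1, 2F1, upper = {-\frac{7}{2}, 5}, lower = {\frac{19}{2}}, C = -\frac{2}{3}. Verdict: the Kummer evaluation I3 fires (x = -1; c = \frac{19}{2} equals 1+a-b for upper {-\frac{7}{2}, 5}: listed pattern). Value: \left(-\frac{255255}{262144}\right) \cdot \pi.


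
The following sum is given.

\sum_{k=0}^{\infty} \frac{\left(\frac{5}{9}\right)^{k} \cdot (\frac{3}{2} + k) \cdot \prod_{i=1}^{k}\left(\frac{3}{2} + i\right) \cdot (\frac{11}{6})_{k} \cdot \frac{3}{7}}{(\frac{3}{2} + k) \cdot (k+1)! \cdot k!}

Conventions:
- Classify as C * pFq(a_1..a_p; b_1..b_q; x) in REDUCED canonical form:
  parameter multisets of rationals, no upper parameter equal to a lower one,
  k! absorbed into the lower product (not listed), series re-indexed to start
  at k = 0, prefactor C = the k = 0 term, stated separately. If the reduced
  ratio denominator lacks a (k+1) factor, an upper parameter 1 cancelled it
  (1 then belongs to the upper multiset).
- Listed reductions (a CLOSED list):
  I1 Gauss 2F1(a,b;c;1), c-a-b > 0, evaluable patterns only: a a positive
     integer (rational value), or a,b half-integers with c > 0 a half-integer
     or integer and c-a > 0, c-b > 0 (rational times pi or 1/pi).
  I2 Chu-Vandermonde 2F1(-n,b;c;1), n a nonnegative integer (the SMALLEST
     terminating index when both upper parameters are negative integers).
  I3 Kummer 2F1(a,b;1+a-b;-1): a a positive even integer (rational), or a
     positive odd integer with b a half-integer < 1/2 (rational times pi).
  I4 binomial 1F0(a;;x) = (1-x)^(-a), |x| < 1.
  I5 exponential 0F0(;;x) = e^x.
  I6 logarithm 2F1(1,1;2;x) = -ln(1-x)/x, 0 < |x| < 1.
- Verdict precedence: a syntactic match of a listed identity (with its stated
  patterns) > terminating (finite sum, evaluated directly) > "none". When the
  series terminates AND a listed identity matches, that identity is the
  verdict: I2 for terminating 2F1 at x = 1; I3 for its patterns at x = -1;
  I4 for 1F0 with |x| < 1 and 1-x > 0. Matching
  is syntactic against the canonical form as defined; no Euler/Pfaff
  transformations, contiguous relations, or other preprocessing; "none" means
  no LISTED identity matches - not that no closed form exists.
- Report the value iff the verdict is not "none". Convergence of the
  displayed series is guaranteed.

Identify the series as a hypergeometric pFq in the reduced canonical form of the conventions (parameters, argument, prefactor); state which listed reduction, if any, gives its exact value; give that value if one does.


Structural cue: with t_0 = \frac{3}{7}, the denominator's factorial ratio (C = 3/7, x = 5/9) is a lower Pochhammer.
Ratio: r(k) = \frac{5}{9} * (k+\frac{11}{6}) (k+\frac{5}{2}) / [(k+2) (k+1)] - rational; roots negated = parameters, x = \frac{5}{9}, C = \frac{3}{7}.

x = \frac{5}{9} here; the reduced form reads 2F1, upper {\frac{11}{6}, \frac{5}{2}}, lower {2}, C = \frac{3}{7}. Verdict: none. A 2F1 with upper {\frac{11}{6}, \frac{5}{2}} fits none of I1-I6 at x = \frac{5}{9}; the sum runs forever.


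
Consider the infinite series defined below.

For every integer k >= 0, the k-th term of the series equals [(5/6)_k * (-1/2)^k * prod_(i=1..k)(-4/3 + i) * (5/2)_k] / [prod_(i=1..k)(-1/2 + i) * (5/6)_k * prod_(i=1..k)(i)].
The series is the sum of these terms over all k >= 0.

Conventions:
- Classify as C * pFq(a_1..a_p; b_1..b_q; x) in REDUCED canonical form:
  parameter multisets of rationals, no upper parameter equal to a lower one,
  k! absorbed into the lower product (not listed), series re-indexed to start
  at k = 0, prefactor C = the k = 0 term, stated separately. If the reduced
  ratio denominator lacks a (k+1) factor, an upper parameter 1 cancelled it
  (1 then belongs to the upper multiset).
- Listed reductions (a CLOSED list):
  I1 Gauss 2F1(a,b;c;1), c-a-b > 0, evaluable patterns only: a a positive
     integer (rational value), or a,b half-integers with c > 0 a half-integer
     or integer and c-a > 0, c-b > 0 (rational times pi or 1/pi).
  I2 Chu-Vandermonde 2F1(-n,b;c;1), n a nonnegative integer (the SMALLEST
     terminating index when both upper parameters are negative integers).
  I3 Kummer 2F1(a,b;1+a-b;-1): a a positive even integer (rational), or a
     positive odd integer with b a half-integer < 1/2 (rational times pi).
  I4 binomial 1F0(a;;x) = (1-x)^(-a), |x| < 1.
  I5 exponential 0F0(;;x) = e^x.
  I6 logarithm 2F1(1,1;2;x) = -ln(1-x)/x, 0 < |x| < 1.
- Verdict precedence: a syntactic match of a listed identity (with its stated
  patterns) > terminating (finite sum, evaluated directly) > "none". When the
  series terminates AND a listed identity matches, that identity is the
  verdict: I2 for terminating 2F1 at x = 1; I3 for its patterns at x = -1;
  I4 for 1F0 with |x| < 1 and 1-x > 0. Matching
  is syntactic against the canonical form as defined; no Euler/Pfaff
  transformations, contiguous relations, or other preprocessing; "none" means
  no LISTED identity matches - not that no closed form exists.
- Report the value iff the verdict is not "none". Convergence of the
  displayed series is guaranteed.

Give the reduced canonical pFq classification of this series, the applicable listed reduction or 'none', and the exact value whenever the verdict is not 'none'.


The series (x = -1/2) is 2F1: upper {-1/3, 5/2}, lower {1/2}, prefactor 1. Verdict: no listed reduction: x = -1/2 and upper {-1/3, 5/2} fail every I1-I6 pattern.

The tell: t_0 being 1, the product of the first k integers (C = 1, x = -1/2) is k!.
Adjacent-term ratio: r(k) = (-1/2) * (k-1/3) (k+5/2) / [(k+1/2) (k+1)] - rational in k. x = (-1/2); t_0 = 1; negate the roots.


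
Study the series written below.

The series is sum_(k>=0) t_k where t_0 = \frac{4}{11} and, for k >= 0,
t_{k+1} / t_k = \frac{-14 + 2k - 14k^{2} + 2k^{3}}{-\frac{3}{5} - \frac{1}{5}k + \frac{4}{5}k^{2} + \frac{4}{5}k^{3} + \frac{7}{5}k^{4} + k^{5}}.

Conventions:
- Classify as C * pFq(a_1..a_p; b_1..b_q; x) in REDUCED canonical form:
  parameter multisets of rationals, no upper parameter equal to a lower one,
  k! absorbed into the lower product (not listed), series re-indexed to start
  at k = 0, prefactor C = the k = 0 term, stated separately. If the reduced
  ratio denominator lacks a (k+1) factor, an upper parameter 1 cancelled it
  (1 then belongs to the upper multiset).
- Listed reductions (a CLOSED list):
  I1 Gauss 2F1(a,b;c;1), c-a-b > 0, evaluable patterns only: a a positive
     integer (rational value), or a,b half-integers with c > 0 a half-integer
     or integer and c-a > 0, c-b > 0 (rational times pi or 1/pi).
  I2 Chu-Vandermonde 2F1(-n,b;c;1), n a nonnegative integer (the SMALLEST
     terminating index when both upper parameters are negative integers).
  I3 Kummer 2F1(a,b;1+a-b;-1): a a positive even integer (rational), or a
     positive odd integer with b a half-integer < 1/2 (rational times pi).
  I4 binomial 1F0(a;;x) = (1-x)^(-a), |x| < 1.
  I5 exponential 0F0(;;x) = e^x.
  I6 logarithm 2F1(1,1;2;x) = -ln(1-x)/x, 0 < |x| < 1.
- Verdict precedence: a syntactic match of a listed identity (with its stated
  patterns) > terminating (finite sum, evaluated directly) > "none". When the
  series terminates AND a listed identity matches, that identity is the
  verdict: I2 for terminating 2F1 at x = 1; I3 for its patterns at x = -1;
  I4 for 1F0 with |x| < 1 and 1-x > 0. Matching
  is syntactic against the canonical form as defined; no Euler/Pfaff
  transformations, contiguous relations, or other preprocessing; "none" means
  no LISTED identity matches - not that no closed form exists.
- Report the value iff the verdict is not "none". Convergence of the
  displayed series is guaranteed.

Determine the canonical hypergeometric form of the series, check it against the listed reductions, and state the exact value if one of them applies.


Key observation: with t_0 = \frac{4}{11}, the expanded ratio factors over Q; C = 4/11, x = 2, roots give parameters.
Term ratio: r(k) = 2 * (k-7) / [(k-\frac{3}{5}) (k+1) (k+1)] - rational; roots negated = parameters, x = 2, C = \frac{4}{11}.

This is \frac{4}{11} * 1F2(-7; -\frac{3}{5}, 1; 2) in reduced canonical form. Verdict: terminating (-7 upstairs). 8 nonzero terms in all; added directly. Exact value: -\frac{3103848466}{220434291}.
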